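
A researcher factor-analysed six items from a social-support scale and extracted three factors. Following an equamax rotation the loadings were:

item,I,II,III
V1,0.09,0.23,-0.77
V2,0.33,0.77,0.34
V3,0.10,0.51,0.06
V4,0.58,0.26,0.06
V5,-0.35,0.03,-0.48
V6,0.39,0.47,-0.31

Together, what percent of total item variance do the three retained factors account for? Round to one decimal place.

49.6%

Communalities: 0.6539, 0.8174, 0.2737, 0.4076, 0.3538, 0.4691; Σh² = 2.9755.
Total variance with 6 standardized items is 6, so the solution explains 2.9755/6 = 0.4959 = 49.59%.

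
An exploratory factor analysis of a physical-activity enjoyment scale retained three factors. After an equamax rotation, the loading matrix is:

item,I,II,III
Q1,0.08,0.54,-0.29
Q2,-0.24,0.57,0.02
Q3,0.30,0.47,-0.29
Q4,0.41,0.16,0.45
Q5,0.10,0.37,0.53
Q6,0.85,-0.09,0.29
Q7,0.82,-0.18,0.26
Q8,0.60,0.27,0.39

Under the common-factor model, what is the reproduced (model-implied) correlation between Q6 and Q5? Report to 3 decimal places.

r̂ = Σ λ_i·λ_j across factors = (0.85)(0.10) + (-0.09)(0.37) + (0.29)(0.53)
  = +0.0850 -0.0333 +0.1537 = 0.2054

0.205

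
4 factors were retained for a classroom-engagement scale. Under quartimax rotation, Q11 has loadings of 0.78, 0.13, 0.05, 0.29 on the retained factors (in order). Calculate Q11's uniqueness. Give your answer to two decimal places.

h² = 0.78² + 0.13² + 0.05² + 0.29² = 0.6084 + 0.0169 + 0.0025 + 0.0841 = 0.7119
Uniqueness u² = 1 − h² = 1 − 0.7119 = 0.2881

0.29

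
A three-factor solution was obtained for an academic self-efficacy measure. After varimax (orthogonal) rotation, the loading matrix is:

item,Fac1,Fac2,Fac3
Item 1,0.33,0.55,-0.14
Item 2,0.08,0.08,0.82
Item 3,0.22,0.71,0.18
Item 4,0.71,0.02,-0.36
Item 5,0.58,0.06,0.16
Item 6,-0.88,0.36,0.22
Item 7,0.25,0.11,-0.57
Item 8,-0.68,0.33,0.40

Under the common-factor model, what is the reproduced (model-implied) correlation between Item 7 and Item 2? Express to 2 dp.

r̂ = Σ λ_i·λ_j across factors = (0.25)(0.08) + (0.11)(0.08) + (-0.57)(0.82)
  = +0.0200 +0.0088 -0.4674 = -0.4386

-0.44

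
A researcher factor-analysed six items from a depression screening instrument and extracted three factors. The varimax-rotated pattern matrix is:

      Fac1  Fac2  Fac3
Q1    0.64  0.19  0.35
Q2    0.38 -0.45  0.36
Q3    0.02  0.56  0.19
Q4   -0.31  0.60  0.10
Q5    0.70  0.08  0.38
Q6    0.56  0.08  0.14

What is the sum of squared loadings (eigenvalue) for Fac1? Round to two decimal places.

SS loadings for Fac1 = 0.64² + 0.38² + 0.02² + (-0.31)² + 0.70² + 0.56² = 0.4096 + 0.1444 + 0.0004 + 0.0961 + 0.4900 + 0.3136 = 1.4541

1.45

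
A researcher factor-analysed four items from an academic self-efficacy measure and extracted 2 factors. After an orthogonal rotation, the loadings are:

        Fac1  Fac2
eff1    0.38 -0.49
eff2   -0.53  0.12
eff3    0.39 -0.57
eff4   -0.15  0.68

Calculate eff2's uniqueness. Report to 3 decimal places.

h² = (-0.53)² + 0.12² = 0.2809 + 0.0144 = 0.2953
Uniqueness u² = 1 − h² = 1 − 0.2953 = 0.7047

0.705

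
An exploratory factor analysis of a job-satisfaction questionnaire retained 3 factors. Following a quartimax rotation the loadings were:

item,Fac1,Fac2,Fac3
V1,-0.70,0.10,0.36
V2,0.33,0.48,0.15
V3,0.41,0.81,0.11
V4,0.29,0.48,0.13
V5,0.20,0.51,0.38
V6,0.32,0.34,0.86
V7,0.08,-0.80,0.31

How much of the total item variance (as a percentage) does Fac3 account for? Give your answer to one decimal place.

16.6%

SS loadings for Fac3 = 0.36² + 0.15² + 0.11² + 0.13² + 0.38² + 0.86² + 0.31² = 1.1612
With 7 standardized items, total variance = 7. Proportion = 1.1612/7 = 0.1659 → 16.59%.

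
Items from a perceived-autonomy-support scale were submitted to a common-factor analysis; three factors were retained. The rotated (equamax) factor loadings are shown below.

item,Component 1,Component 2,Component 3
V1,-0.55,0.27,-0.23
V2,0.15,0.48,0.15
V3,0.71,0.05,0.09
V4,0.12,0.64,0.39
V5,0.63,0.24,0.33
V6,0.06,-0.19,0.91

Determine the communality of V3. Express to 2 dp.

h² = 0.71² + 0.05² + 0.09² = 0.5041 + 0.0025 + 0.0081 = 0.5147

0.51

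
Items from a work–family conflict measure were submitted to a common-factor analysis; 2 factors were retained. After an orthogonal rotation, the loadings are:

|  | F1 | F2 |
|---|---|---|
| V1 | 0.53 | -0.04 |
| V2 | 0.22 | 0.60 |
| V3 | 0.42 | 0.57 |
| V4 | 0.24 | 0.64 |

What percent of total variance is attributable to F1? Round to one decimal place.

14.1%

SS loadings for F1 = 0.53² + 0.22² + 0.42² + 0.24² = 0.5633
With 4 standardized items, total variance = 4. Proportion = 0.5633/4 = 0.1408 → 14.08%.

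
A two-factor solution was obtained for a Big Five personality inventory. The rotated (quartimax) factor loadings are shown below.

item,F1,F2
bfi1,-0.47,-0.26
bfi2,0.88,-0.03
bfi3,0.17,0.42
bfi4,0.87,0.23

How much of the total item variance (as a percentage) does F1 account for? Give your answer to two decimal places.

44.53%

SS loadings for F1 = (-0.47)² + 0.88² + 0.17² + 0.87² = 1.7811
With 4 standardized items, total variance = 4. Proportion = 1.7811/4 = 0.4453 → 44.53%.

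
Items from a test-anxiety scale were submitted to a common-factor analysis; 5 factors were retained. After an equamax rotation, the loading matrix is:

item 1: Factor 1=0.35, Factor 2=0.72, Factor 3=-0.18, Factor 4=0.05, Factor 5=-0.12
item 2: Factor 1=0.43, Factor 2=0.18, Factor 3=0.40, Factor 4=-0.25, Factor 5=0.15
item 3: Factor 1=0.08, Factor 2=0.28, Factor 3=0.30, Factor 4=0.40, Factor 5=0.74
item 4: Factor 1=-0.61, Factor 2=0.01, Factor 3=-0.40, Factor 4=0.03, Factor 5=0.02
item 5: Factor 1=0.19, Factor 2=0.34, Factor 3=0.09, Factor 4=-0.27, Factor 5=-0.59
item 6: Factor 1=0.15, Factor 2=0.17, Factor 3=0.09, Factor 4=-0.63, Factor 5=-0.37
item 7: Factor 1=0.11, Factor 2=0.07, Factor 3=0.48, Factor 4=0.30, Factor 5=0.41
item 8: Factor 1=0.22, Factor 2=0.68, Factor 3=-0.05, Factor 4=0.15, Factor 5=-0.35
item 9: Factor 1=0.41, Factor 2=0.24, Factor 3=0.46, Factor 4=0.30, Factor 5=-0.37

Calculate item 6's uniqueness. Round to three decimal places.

0.407

h² = 0.15² + 0.17² + 0.09² + (-0.63)² + (-0.37)² = 0.0225 + 0.0289 + 0.0081 + 0.3969 + 0.1369 = 0.5933
Uniqueness u² = 1 − h² = 1 − 0.5933 = 0.4067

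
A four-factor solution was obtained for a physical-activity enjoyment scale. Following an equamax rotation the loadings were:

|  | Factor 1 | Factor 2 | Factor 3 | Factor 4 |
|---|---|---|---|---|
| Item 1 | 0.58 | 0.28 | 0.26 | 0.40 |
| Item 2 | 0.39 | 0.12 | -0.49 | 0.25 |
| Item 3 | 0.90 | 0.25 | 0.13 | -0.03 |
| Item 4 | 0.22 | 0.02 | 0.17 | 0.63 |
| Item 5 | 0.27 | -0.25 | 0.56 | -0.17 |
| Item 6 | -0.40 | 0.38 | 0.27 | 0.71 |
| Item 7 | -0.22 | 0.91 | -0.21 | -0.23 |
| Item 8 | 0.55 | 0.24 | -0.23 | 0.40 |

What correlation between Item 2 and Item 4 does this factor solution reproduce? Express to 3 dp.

r̂ = Σ λ_i·λ_j across factors = (0.39)(0.22) + (0.12)(0.02) + (-0.49)(0.17) + (0.25)(0.63)
  = +0.0858 +0.0024 -0.0833 +0.1575 = 0.1624

0.162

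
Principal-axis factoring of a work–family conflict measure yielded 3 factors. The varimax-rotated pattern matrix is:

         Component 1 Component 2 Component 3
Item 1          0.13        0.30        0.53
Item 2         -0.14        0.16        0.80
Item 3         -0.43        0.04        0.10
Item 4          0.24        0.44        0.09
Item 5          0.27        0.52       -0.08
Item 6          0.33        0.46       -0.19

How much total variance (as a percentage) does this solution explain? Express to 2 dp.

37.25%

Communalities: 0.3878, 0.6852, 0.1965, 0.2593, 0.3497, 0.3566; Σh² = 2.2351.
Total variance with 6 standardized items is 6, so the solution explains 2.2351/6 = 0.3725 = 37.25%.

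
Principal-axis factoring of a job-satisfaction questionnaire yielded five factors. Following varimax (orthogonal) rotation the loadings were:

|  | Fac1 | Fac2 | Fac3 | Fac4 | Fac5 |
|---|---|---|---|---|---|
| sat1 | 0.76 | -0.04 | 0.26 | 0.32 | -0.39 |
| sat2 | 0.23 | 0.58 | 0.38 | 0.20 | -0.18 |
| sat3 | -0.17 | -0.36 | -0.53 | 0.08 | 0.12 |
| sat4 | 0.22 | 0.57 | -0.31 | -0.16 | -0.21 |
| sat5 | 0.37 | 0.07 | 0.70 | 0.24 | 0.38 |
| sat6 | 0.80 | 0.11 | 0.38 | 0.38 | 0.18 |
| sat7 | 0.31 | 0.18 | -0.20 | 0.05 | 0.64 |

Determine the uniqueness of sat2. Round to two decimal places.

0.39

h² = 0.23² + 0.58² + 0.38² + 0.20² + (-0.18)² = 0.0529 + 0.3364 + 0.1444 + 0.0400 + 0.0324 = 0.6061
Uniqueness u² = 1 − h² = 1 − 0.6061 = 0.3939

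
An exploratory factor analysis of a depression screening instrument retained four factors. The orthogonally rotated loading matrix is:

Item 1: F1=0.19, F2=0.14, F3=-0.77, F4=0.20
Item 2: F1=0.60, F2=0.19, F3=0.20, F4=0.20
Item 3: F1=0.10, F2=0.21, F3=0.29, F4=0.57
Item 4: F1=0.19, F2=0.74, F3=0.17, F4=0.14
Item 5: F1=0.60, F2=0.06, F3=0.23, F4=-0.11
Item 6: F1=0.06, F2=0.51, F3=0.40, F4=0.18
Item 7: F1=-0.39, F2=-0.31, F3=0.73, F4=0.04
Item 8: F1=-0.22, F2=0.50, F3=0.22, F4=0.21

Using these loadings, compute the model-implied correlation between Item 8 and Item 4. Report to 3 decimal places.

r̂ = Σ λ_i·λ_j across factors = (-0.22)(0.19) + (0.50)(0.74) + (0.22)(0.17) + (0.21)(0.14)
  = -0.0418 +0.3700 +0.0374 +0.0294 = 0.3950

0.395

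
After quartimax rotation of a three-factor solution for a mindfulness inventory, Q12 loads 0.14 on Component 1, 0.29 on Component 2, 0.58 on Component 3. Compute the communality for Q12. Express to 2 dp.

h² = 0.14² + 0.29² + 0.58² = 0.0196 + 0.0841 + 0.3364 = 0.4401

0.44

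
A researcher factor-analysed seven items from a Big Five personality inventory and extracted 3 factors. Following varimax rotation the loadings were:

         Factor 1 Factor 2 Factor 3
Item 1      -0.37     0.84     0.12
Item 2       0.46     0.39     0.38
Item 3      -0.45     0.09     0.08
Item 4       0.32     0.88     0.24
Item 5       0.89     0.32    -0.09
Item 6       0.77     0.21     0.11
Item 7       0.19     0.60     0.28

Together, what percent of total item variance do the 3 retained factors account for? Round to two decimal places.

64.89%

SS loadings by factor: 2.0745, 2.1467, 0.3214; total = 4.5426.
Total variance with 7 standardized items is 7, so the solution explains 4.5426/7 = 0.6489 = 64.89%.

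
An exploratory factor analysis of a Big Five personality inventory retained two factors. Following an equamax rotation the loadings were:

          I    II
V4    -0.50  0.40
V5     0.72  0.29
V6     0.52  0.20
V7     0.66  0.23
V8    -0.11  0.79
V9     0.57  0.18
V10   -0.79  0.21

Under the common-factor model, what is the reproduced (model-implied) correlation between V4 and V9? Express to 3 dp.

-0.213

r̂ = Σ λ_i·λ_j across factors = (-0.50)(0.57) + (0.40)(0.18)
  = -0.2850 +0.0720 = -0.2130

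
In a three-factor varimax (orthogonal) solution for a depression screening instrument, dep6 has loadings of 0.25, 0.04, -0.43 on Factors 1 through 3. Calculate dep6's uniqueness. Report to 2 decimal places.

h² = 0.25² + 0.04² + (-0.43)² = 0.0625 + 0.0016 + 0.1849 = 0.2490
Uniqueness u² = 1 − h² = 1 − 0.2490 = 0.7510

0.75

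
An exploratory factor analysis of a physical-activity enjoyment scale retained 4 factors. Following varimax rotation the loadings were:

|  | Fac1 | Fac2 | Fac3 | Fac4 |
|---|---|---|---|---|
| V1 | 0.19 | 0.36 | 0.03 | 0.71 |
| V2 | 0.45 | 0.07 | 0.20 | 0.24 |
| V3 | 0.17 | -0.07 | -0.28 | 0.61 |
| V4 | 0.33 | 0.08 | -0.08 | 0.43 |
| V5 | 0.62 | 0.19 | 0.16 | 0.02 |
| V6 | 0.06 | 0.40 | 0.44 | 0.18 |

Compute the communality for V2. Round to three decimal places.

0.305

h² = 0.45² + 0.07² + 0.20² + 0.24² = 0.2025 + 0.0049 + 0.0400 + 0.0576 = 0.3050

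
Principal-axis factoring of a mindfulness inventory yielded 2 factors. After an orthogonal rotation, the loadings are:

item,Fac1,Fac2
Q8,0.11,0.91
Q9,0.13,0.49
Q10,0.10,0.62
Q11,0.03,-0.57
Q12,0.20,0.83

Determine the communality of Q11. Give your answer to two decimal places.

0.33

h² = 0.03² + (-0.57)² = 0.0009 + 0.3249 = 0.3258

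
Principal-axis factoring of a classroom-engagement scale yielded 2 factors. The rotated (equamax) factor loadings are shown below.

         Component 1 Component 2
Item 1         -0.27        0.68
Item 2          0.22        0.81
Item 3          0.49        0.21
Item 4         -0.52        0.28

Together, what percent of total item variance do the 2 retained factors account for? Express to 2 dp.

SS loadings by factor: 0.6318, 1.2410; total = 1.8728.
Total variance with 4 standardized items is 4, so the solution explains 1.8728/4 = 0.4682 = 46.82%.

46.82%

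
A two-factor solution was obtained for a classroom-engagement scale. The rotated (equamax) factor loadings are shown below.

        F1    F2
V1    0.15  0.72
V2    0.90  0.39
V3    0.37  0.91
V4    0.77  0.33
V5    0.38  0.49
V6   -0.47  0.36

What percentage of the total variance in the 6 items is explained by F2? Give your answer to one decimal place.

SS loadings for F2 = 0.72² + 0.39² + 0.91² + 0.33² + 0.49² + 0.36² = 1.9772
With 6 standardized items, total variance = 6. Proportion = 1.9772/6 = 0.3295 → 32.95%.

33.0%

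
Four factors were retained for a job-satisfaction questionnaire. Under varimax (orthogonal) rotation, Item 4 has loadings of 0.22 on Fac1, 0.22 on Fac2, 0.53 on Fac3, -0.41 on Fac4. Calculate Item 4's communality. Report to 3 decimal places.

0.546

h² = 0.22² + 0.22² + 0.53² + (-0.41)² = 0.0484 + 0.0484 + 0.2809 + 0.1681 = 0.5458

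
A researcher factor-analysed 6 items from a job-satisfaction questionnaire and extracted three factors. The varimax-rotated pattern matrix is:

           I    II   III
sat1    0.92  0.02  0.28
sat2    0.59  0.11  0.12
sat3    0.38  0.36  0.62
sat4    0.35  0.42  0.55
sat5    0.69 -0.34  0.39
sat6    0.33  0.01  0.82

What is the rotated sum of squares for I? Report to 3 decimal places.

SS loadings for I = 0.92² + 0.59² + 0.38² + 0.35² + 0.69² + 0.33² = 0.8464 + 0.3481 + 0.1444 + 0.1225 + 0.4761 + 0.1089 = 2.0464

2.046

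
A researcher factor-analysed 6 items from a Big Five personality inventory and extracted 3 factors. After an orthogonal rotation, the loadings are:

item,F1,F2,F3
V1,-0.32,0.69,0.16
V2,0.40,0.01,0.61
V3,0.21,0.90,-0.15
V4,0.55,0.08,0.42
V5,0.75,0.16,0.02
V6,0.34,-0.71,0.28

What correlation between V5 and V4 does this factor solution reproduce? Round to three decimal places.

0.434

r̂ = Σ λ_i·λ_j across factors = (0.75)(0.55) + (0.16)(0.08) + (0.02)(0.42)
  = +0.4125 +0.0128 +0.0084 = 0.4337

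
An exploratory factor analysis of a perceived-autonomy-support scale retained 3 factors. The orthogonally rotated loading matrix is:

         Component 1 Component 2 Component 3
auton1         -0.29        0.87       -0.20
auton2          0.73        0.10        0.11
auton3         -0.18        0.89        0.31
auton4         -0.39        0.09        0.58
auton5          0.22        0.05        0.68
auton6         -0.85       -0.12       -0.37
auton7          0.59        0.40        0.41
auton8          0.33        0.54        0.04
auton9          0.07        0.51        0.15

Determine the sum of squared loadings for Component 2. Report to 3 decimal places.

SS loadings for Component 2 = 0.87² + 0.10² + 0.89² + 0.09² + 0.05² + (-0.12)² + 0.40² + 0.54² + 0.51² = 0.7569 + 0.0100 + 0.7921 + 0.0081 + 0.0025 + 0.0144 + 0.1600 + 0.2916 + 0.2601 = 2.2957

2.296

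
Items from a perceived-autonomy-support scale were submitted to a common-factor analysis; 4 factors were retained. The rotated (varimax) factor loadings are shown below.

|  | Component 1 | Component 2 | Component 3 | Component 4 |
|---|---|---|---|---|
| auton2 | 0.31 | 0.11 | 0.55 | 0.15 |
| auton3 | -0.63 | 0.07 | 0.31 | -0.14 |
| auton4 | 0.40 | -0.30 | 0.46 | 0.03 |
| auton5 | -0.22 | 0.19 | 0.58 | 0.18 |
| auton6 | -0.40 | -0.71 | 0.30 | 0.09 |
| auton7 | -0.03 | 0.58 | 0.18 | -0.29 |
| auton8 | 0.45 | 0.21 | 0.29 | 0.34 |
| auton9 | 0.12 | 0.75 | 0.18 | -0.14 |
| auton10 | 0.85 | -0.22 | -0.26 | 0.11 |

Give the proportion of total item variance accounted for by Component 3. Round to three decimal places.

SS loadings for Component 3 = 0.55² + 0.31² + 0.46² + 0.58² + 0.30² + 0.18² + 0.29² + 0.18² + (-0.26)² = 1.2531
Proportion of variance = 1.2531 / 9 = 0.1392.

0.139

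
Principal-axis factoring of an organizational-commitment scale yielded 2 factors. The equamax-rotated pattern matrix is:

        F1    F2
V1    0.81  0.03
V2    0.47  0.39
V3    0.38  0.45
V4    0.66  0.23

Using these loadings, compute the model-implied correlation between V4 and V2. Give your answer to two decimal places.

0.40

r̂ = Σ λ_i·λ_j across factors = (0.66)(0.47) + (0.23)(0.39)
  = +0.3102 +0.0897 = 0.3999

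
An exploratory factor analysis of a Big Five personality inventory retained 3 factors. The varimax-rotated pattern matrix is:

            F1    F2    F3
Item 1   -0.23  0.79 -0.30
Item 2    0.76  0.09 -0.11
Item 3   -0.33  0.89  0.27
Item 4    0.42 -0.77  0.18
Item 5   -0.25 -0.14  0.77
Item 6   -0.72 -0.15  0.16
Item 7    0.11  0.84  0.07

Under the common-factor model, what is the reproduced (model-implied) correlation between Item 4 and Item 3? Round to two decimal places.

-0.78

r̂ = Σ λ_i·λ_j across factors = (0.42)(-0.33) + (-0.77)(0.89) + (0.18)(0.27)
  = -0.1386 -0.6853 +0.0486 = -0.7753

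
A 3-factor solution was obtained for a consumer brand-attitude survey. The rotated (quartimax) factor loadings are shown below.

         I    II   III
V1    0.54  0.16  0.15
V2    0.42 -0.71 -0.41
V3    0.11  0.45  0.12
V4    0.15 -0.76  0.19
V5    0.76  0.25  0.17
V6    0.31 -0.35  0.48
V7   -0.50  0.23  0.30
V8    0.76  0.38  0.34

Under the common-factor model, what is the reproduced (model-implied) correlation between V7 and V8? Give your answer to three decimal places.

r̂ = Σ λ_i·λ_j across factors = (-0.50)(0.76) + (0.23)(0.38) + (0.30)(0.34)
  = -0.3800 +0.0874 +0.1020 = -0.1906

-0.191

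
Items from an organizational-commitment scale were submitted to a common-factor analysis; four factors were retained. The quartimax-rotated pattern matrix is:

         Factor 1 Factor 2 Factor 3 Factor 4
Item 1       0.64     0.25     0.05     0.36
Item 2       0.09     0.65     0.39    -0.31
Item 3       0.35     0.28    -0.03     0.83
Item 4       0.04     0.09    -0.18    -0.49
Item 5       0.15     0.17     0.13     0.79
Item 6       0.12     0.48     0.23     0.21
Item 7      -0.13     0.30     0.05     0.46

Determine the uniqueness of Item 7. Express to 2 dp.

h² = (-0.13)² + 0.30² + 0.05² + 0.46² = 0.0169 + 0.0900 + 0.0025 + 0.2116 = 0.3210
Uniqueness u² = 1 − h² = 1 − 0.3210 = 0.6790

0.68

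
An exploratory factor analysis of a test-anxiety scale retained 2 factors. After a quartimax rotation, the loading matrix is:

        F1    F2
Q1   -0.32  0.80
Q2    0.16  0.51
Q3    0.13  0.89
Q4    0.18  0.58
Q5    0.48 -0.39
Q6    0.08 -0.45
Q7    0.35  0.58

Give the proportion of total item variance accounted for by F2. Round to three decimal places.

SS loadings for F2 = 0.80² + 0.51² + 0.89² + 0.58² + (-0.39)² + (-0.45)² + 0.58² = 2.7196
Proportion of variance = 2.7196 / 7 = 0.3885.

0.389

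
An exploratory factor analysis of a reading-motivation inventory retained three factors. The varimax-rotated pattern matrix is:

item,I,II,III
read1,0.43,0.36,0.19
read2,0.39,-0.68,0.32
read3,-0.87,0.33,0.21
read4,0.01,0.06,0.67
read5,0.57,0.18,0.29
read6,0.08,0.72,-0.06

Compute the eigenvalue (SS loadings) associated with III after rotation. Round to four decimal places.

0.7192

SS loadings for III = 0.19² + 0.32² + 0.21² + 0.67² + 0.29² + (-0.06)² = 0.0361 + 0.1024 + 0.0441 + 0.4489 + 0.0841 + 0.0036 = 0.7192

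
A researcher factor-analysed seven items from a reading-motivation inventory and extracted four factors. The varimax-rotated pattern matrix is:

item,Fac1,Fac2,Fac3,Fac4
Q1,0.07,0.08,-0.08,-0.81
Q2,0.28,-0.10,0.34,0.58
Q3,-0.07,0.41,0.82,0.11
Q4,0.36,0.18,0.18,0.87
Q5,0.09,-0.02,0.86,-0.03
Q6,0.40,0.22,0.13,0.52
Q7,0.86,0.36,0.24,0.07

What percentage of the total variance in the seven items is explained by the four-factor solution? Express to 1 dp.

Communalities: 0.6738, 0.5404, 0.8575, 0.9513, 0.7490, 0.4957, 0.9317; Σh² = 5.1994.
Total variance with 7 standardized items is 7, so the solution explains 5.1994/7 = 0.7428 = 74.28%.

74.3%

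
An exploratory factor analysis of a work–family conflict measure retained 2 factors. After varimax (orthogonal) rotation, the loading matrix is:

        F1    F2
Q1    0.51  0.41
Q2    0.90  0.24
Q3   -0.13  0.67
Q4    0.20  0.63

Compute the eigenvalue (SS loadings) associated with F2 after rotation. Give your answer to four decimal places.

SS loadings for F2 = 0.41² + 0.24² + 0.67² + 0.63² = 0.1681 + 0.0576 + 0.4489 + 0.3969 = 1.0715

1.0715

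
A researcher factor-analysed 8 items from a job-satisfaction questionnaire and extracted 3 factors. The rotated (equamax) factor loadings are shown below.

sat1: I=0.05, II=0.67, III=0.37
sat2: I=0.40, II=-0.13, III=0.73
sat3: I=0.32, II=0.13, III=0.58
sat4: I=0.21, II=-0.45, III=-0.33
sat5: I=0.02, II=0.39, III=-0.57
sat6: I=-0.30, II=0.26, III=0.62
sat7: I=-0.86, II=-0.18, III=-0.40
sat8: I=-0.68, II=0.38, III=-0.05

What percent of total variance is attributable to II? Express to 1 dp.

SS loadings for II = 0.67² + (-0.13)² + 0.13² + (-0.45)² + 0.39² + 0.26² + (-0.18)² + 0.38² = 1.0817
With 8 standardized items, total variance = 8. Proportion = 1.0817/8 = 0.1352 → 13.52%.

13.5%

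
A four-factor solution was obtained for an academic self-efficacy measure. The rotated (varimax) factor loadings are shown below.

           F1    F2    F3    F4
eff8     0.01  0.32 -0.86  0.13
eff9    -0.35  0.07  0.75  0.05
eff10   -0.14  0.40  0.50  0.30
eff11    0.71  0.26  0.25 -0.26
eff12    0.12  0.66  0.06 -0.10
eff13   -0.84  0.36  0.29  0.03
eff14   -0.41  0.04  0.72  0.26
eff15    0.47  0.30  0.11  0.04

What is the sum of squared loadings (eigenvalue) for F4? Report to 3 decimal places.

0.257

SS loadings for F4 = 0.13² + 0.05² + 0.30² + (-0.26)² + (-0.10)² + 0.03² + 0.26² + 0.04² = 0.0169 + 0.0025 + 0.0900 + 0.0676 + 0.0100 + 0.0009 + 0.0676 + 0.0016 = 0.2571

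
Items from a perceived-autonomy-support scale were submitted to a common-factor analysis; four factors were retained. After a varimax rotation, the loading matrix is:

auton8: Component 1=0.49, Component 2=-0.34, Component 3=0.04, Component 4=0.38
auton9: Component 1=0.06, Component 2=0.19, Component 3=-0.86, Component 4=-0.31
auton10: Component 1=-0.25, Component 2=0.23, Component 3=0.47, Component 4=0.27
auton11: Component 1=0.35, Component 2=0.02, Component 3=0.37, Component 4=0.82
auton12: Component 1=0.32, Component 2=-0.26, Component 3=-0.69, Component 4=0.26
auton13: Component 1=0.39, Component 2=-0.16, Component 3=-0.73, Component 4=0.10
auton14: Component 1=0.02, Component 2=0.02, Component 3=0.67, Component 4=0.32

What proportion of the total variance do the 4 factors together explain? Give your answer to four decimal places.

SS loadings by factor: 0.6836, 0.2986, 2.5569, 1.1658; total = 4.7049.
Total variance with 7 standardized items is 7, so the solution explains 4.7049/7 = 0.6721.

0.6721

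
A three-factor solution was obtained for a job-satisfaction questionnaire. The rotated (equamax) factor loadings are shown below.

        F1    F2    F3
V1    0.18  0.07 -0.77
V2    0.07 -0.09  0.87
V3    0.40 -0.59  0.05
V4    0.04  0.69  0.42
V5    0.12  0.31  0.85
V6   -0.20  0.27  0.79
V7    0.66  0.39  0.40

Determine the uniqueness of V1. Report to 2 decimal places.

h² = 0.18² + 0.07² + (-0.77)² = 0.0324 + 0.0049 + 0.5929 = 0.6302
Uniqueness u² = 1 − h² = 1 − 0.6302 = 0.3698

0.37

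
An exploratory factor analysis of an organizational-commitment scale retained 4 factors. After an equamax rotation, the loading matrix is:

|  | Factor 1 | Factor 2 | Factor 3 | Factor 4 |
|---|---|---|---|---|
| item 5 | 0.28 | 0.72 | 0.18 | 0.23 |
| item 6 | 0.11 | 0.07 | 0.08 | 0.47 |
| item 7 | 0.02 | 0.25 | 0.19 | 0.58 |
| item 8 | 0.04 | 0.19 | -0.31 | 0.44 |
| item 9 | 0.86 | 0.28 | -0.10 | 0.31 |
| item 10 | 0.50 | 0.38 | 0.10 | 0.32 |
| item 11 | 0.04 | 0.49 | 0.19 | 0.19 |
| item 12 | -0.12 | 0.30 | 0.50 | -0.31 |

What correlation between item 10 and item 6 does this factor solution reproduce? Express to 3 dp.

r̂ = Σ λ_i·λ_j across factors = (0.50)(0.11) + (0.38)(0.07) + (0.10)(0.08) + (0.32)(0.47)
  = +0.0550 +0.0266 +0.0080 +0.1504 = 0.2400

0.240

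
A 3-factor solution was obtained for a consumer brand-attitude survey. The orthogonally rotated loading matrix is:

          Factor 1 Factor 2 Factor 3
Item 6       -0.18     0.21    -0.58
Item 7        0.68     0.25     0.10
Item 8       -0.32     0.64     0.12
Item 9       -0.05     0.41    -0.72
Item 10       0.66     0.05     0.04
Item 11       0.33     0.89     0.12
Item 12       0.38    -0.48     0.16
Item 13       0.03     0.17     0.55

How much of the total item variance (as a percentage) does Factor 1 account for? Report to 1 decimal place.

SS loadings for Factor 1 = (-0.18)² + 0.68² + (-0.32)² + (-0.05)² + 0.66² + 0.33² + 0.38² + 0.03² = 1.2895
With 8 standardized items, total variance = 8. Proportion = 1.2895/8 = 0.1612 → 16.12%.

16.1%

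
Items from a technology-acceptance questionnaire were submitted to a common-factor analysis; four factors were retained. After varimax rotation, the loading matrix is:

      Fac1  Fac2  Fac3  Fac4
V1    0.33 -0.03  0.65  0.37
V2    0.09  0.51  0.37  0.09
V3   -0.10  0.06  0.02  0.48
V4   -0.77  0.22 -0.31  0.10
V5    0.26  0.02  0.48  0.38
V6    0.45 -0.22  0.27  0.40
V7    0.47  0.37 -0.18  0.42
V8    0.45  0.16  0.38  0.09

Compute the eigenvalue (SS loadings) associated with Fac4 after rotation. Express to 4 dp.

0.8743

SS loadings for Fac4 = 0.37² + 0.09² + 0.48² + 0.10² + 0.38² + 0.40² + 0.42² + 0.09² = 0.1369 + 0.0081 + 0.2304 + 0.0100 + 0.1444 + 0.1600 + 0.1764 + 0.0081 = 0.8743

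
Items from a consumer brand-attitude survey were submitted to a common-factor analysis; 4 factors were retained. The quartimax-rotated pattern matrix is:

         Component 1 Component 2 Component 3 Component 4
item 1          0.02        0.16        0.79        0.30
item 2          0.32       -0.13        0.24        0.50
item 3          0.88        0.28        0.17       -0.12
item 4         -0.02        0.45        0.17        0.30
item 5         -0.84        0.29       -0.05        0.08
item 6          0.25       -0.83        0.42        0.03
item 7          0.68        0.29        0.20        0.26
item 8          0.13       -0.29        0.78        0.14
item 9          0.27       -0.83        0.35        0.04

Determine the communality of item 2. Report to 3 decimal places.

0.427

h² = 0.32² + (-0.13)² + 0.24² + 0.50² = 0.1024 + 0.0169 + 0.0576 + 0.2500 = 0.4269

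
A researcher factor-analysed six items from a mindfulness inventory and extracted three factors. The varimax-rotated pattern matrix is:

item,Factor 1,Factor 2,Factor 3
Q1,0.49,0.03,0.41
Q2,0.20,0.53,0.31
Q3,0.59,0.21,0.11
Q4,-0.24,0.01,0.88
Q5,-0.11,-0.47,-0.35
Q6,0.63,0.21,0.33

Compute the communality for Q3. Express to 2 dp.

0.40

h² = 0.59² + 0.21² + 0.11² = 0.3481 + 0.0441 + 0.0121 = 0.4043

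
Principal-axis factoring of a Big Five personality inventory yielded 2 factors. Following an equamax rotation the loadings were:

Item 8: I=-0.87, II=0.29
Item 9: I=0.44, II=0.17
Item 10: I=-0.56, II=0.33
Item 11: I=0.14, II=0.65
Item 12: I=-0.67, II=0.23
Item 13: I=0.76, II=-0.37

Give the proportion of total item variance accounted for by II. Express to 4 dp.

0.1390

SS loadings for II = 0.29² + 0.17² + 0.33² + 0.65² + 0.23² + (-0.37)² = 0.8342
Proportion of variance = 0.8342 / 6 = 0.1390.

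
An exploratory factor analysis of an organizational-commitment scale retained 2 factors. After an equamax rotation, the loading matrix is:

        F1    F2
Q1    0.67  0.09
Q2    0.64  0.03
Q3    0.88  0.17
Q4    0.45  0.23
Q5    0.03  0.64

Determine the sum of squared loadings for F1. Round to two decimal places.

1.84

SS loadings for F1 = 0.67² + 0.64² + 0.88² + 0.45² + 0.03² = 0.4489 + 0.4096 + 0.7744 + 0.2025 + 0.0009 = 1.8363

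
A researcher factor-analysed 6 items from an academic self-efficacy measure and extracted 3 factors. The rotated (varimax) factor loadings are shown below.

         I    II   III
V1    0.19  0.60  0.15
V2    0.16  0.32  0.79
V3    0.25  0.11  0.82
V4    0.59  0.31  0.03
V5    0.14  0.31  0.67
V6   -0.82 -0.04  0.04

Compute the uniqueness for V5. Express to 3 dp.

h² = 0.14² + 0.31² + 0.67² = 0.0196 + 0.0961 + 0.4489 = 0.5646
Uniqueness u² = 1 − h² = 1 − 0.5646 = 0.4354

0.435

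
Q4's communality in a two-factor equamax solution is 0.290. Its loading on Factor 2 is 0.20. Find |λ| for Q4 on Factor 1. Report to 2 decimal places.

Under orthogonal rotation h² = Σλ², so λ_Factor 1² = h² − (0.0400) = 0.290 − 0.0400 = 0.2500.
|λ| = √0.2500 = 0.5000.

0.50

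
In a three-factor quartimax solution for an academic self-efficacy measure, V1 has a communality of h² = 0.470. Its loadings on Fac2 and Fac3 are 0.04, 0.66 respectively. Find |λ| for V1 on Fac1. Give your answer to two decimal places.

0.18

Under orthogonal rotation h² = Σλ², so λ_Fac1² = h² − (0.4372) = 0.470 − 0.4372 = 0.0328.
|λ| = √0.0328 = 0.1811.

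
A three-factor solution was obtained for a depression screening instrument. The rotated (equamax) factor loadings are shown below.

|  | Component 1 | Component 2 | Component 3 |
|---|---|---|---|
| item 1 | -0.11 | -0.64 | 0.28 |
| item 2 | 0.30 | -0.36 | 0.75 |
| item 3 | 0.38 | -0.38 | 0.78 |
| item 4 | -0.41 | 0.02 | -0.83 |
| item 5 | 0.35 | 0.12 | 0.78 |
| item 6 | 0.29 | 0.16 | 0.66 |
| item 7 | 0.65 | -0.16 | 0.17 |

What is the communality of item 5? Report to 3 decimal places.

h² = 0.35² + 0.12² + 0.78² = 0.1225 + 0.0144 + 0.6084 = 0.7453

0.745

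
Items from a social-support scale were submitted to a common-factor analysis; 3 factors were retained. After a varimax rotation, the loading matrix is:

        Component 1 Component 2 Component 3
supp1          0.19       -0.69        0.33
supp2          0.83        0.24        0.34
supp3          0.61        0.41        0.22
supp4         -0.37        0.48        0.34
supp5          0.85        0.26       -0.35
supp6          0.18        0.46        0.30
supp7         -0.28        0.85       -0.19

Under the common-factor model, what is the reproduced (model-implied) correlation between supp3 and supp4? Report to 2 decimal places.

r̂ = Σ λ_i·λ_j across factors = (0.61)(-0.37) + (0.41)(0.48) + (0.22)(0.34)
  = -0.2257 +0.1968 +0.0748 = 0.0459

0.05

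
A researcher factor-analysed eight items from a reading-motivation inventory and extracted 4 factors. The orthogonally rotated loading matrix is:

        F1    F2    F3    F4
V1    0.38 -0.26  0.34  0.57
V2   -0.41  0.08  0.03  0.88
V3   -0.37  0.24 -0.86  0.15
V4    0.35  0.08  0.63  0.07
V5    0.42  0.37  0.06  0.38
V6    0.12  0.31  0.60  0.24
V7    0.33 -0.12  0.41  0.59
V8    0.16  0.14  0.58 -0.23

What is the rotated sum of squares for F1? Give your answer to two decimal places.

0.90

SS loadings for F1 = 0.38² + (-0.41)² + (-0.37)² + 0.35² + 0.42² + 0.12² + 0.33² + 0.16² = 0.1444 + 0.1681 + 0.1369 + 0.1225 + 0.1764 + 0.0144 + 0.1089 + 0.0256 = 0.8972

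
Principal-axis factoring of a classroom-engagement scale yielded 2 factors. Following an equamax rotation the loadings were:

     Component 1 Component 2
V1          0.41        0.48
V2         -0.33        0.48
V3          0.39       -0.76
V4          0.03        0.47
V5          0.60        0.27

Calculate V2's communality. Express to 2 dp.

0.34

h² = (-0.33)² + 0.48² = 0.1089 + 0.2304 = 0.3393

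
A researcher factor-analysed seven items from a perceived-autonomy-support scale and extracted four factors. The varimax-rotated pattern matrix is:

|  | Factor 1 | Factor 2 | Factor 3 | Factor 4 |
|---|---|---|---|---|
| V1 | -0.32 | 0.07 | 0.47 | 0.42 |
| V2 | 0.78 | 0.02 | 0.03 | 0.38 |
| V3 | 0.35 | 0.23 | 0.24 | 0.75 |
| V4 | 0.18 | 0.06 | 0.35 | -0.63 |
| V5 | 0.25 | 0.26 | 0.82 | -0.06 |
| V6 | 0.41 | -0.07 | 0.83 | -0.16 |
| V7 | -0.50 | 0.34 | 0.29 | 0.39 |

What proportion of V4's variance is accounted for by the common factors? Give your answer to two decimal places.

h² = 0.18² + 0.06² + 0.35² + (-0.63)² = 0.0324 + 0.0036 + 0.1225 + 0.3969 = 0.5554

0.56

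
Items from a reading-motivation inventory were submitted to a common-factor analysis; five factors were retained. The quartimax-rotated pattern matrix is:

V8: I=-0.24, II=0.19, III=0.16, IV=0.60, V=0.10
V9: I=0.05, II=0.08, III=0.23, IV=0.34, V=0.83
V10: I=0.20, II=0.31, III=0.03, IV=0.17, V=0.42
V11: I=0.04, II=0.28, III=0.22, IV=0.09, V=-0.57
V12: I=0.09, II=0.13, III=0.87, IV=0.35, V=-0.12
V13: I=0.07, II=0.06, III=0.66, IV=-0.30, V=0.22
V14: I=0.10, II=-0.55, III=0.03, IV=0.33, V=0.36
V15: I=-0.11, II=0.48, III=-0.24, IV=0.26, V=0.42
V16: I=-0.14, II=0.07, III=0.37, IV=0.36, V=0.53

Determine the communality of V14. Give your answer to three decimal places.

h² = 0.10² + (-0.55)² + 0.03² + 0.33² + 0.36² = 0.0100 + 0.3025 + 0.0009 + 0.1089 + 0.1296 = 0.5519

0.552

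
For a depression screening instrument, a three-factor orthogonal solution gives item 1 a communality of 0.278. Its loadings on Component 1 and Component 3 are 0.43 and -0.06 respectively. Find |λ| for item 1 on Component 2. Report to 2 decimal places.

0.30

Under orthogonal rotation h² = Σλ², so λ_Component 2² = h² − (0.1885) = 0.278 − 0.1885 = 0.0895.
|λ| = √0.0895 = 0.2992.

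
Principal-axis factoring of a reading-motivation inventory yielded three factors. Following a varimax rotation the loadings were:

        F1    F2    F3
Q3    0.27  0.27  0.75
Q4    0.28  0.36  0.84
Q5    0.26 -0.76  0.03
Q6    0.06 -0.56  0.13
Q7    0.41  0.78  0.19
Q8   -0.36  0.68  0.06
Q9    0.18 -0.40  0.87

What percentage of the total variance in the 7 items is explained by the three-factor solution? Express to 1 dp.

70.9%

SS loadings by factor: 0.5526, 2.3245, 2.0825; total = 4.9596.
Total variance with 7 standardized items is 7, so the solution explains 4.9596/7 = 0.7085 = 70.85%.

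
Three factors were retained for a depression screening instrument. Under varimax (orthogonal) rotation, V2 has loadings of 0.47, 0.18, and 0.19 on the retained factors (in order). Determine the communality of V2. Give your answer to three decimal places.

0.289

h² = 0.47² + 0.18² + 0.19² = 0.2209 + 0.0324 + 0.0361 = 0.2894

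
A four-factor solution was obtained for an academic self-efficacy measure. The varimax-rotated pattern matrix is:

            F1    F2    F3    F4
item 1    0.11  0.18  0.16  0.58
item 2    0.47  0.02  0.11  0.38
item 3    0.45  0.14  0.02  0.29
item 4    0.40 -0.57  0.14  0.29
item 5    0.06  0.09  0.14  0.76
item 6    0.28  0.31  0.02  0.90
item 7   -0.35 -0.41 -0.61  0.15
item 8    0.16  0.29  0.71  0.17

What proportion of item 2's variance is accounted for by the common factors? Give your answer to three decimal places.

h² = 0.47² + 0.02² + 0.11² + 0.38² = 0.2209 + 0.0004 + 0.0121 + 0.1444 = 0.3778

0.378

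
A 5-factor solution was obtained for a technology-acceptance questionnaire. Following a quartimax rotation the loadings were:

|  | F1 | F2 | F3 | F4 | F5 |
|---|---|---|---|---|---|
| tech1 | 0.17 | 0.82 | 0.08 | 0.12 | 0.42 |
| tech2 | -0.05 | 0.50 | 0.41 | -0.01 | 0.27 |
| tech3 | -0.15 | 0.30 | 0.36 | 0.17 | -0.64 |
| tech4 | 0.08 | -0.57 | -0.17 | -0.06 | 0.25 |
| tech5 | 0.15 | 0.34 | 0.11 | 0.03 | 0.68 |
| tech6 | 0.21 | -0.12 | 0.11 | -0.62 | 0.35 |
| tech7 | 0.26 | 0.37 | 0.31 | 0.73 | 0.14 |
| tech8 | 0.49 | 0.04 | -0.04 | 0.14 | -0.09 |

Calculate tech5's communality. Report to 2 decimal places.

h² = 0.15² + 0.34² + 0.11² + 0.03² + 0.68² = 0.0225 + 0.1156 + 0.0121 + 0.0009 + 0.4624 = 0.6135

0.61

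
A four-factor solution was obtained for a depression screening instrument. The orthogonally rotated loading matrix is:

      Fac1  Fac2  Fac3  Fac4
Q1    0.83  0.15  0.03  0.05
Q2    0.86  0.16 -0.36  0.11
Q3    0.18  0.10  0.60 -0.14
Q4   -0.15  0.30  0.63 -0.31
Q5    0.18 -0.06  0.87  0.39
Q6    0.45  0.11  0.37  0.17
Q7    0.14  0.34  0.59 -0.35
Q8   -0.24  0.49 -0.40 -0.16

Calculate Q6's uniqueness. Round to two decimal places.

0.62

h² = 0.45² + 0.11² + 0.37² + 0.17² = 0.2025 + 0.0121 + 0.1369 + 0.0289 = 0.3804
Uniqueness u² = 1 − h² = 1 − 0.3804 = 0.6196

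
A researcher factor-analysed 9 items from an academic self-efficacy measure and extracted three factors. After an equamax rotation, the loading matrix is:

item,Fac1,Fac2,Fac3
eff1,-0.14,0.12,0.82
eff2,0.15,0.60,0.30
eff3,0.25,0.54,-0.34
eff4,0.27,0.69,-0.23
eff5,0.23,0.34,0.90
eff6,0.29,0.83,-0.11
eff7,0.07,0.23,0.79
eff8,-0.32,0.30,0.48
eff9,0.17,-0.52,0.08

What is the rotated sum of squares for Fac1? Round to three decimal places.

SS loadings for Fac1 = (-0.14)² + 0.15² + 0.25² + 0.27² + 0.23² + 0.29² + 0.07² + (-0.32)² + 0.17² = 0.0196 + 0.0225 + 0.0625 + 0.0729 + 0.0529 + 0.0841 + 0.0049 + 0.1024 + 0.0289 = 0.4507

0.451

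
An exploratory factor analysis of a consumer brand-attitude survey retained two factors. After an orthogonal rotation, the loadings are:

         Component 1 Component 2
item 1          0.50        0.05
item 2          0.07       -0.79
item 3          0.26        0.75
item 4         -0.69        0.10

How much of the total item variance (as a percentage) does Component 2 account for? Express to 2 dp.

SS loadings for Component 2 = 0.05² + (-0.79)² + 0.75² + 0.10² = 1.1991
With 4 standardized items, total variance = 4. Proportion = 1.1991/4 = 0.2998 → 29.98%.

29.98%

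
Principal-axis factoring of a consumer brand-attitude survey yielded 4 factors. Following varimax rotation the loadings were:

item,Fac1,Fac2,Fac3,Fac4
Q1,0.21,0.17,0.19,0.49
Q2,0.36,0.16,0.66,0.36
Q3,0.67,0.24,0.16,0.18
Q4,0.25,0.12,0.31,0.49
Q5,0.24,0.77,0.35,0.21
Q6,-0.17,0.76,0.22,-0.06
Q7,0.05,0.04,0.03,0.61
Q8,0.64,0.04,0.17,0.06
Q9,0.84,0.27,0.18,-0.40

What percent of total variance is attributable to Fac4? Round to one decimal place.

13.6%

SS loadings for Fac4 = 0.49² + 0.36² + 0.18² + 0.49² + 0.21² + (-0.06)² + 0.61² + 0.06² + (-0.40)² = 1.2256
With 9 standardized items, total variance = 9. Proportion = 1.2256/9 = 0.1362 → 13.62%.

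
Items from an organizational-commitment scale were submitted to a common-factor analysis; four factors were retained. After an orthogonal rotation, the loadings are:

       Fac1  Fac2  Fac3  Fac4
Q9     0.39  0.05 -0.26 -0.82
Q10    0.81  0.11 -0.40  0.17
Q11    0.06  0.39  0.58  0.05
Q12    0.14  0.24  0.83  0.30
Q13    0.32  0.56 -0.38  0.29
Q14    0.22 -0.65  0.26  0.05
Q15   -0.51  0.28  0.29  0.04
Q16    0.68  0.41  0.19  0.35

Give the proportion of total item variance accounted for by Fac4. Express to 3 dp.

SS loadings for Fac4 = (-0.82)² + 0.17² + 0.05² + 0.30² + 0.29² + 0.05² + 0.04² + 0.35² = 1.0045
Proportion of variance = 1.0045 / 8 = 0.1256.

0.126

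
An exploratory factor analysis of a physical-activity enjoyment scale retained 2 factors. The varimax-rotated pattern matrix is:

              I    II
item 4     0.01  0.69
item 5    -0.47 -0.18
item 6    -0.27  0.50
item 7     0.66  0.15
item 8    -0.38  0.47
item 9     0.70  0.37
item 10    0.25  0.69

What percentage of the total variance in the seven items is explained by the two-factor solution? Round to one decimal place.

43.4%

Communalities: 0.4762, 0.2533, 0.3229, 0.4581, 0.3653, 0.6269, 0.5386; Σh² = 3.0413.
Total variance with 7 standardized items is 7, so the solution explains 3.0413/7 = 0.4345 = 43.45%.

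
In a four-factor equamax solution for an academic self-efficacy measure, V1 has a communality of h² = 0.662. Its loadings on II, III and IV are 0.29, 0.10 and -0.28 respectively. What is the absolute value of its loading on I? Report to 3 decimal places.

0.700

Under orthogonal rotation h² = Σλ², so λ_I² = h² − (0.1725) = 0.662 − 0.1725 = 0.4895.
|λ| = √0.4895 = 0.6996.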